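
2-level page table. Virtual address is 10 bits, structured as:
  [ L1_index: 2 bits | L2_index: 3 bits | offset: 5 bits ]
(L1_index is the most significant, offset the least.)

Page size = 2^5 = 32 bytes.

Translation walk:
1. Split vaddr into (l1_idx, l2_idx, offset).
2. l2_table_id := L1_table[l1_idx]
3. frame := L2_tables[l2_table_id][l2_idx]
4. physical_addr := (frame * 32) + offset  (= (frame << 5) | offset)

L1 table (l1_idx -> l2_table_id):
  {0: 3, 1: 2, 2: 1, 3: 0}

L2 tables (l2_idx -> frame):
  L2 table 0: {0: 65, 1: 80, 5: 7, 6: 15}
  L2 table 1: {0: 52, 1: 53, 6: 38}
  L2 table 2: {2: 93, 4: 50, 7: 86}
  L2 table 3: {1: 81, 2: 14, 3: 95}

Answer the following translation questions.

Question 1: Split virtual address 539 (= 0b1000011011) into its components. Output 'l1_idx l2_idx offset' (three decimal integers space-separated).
Answer: 2 0 27

Derivation:
vaddr = 539 = 0b1000011011
  top 2 bits -> l1_idx = 2
  next 3 bits -> l2_idx = 0
  bottom 5 bits -> offset = 27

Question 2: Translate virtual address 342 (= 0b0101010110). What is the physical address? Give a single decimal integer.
vaddr = 342 = 0b0101010110
Split: l1_idx=1, l2_idx=2, offset=22
L1[1] = 2
L2[2][2] = 93
paddr = 93 * 32 + 22 = 2998

Answer: 2998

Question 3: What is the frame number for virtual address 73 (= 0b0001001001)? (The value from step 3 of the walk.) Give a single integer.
vaddr = 73: l1_idx=0, l2_idx=2
L1[0] = 3; L2[3][2] = 14

Answer: 14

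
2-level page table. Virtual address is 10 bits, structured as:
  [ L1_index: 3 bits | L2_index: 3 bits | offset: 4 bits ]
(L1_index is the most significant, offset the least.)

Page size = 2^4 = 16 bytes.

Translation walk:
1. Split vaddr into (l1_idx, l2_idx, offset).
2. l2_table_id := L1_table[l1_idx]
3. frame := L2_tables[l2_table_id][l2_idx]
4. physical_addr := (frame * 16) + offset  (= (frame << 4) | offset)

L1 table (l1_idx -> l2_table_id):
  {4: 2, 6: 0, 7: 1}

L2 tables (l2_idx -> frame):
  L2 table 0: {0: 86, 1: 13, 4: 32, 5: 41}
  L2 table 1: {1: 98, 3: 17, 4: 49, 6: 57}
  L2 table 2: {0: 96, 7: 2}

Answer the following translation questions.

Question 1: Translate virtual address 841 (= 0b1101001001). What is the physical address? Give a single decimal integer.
vaddr = 841 = 0b1101001001
Split: l1_idx=6, l2_idx=4, offset=9
L1[6] = 0
L2[0][4] = 32
paddr = 32 * 16 + 9 = 521

Answer: 521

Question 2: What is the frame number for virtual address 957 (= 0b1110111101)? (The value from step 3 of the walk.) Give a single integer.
Answer: 17

Derivation:
vaddr = 957: l1_idx=7, l2_idx=3
L1[7] = 1; L2[1][3] = 17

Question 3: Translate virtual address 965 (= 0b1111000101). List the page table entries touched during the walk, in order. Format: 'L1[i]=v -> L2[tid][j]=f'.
Answer: L1[7]=1 -> L2[1][4]=49

Derivation:
vaddr = 965 = 0b1111000101
Split: l1_idx=7, l2_idx=4, offset=5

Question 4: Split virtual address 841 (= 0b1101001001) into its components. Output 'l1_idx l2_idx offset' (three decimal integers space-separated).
vaddr = 841 = 0b1101001001
  top 3 bits -> l1_idx = 6
  next 3 bits -> l2_idx = 4
  bottom 4 bits -> offset = 9

Answer: 6 4 9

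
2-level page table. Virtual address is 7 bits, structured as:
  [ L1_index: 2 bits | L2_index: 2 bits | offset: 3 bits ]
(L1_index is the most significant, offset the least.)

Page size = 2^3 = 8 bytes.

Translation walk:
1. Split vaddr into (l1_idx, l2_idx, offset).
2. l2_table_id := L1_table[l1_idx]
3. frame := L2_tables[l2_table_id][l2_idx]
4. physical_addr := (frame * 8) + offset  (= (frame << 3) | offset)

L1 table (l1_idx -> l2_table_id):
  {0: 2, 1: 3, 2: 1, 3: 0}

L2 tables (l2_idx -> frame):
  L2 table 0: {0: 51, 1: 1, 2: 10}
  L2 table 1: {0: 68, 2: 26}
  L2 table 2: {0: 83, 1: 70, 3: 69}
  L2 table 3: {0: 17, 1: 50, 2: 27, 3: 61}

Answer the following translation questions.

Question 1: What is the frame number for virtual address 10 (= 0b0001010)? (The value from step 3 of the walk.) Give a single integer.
Answer: 70

Derivation:
vaddr = 10: l1_idx=0, l2_idx=1
L1[0] = 2; L2[2][1] = 70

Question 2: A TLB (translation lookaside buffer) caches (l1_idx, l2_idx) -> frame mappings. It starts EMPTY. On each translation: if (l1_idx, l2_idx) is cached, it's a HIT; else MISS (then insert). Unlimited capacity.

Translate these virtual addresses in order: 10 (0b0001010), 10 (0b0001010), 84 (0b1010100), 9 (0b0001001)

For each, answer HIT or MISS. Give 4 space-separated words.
vaddr=10: (0,1) not in TLB -> MISS, insert
vaddr=10: (0,1) in TLB -> HIT
vaddr=84: (2,2) not in TLB -> MISS, insert
vaddr=9: (0,1) in TLB -> HIT

Answer: MISS HIT MISS HIT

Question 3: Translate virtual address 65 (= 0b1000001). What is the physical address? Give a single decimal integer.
vaddr = 65 = 0b1000001
Split: l1_idx=2, l2_idx=0, offset=1
L1[2] = 1
L2[1][0] = 68
paddr = 68 * 8 + 1 = 545

Answer: 545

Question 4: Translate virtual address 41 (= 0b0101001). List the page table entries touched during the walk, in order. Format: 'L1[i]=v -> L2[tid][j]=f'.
Answer: L1[1]=3 -> L2[3][1]=50

Derivation:
vaddr = 41 = 0b0101001
Split: l1_idx=1, l2_idx=1, offset=1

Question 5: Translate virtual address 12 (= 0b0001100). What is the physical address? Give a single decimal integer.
vaddr = 12 = 0b0001100
Split: l1_idx=0, l2_idx=1, offset=4
L1[0] = 2
L2[2][1] = 70
paddr = 70 * 8 + 4 = 564

Answer: 564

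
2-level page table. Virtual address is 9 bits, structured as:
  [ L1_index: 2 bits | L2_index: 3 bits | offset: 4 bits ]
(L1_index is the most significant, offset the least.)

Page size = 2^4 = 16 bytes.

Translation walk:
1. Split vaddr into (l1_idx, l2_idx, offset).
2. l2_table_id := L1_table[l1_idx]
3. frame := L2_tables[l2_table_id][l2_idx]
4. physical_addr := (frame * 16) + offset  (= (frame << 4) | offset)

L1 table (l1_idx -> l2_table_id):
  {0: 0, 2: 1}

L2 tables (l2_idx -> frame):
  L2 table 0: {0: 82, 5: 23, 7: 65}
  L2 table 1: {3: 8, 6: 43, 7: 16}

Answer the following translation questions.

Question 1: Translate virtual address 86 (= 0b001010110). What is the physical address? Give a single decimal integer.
Answer: 374

Derivation:
vaddr = 86 = 0b001010110
Split: l1_idx=0, l2_idx=5, offset=6
L1[0] = 0
L2[0][5] = 23
paddr = 23 * 16 + 6 = 374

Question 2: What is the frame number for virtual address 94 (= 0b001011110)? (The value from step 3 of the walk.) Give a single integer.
vaddr = 94: l1_idx=0, l2_idx=5
L1[0] = 0; L2[0][5] = 23

Answer: 23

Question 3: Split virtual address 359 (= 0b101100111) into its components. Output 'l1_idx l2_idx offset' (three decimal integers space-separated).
Answer: 2 6 7

Derivation:
vaddr = 359 = 0b101100111
  top 2 bits -> l1_idx = 2
  next 3 bits -> l2_idx = 6
  bottom 4 bits -> offset = 7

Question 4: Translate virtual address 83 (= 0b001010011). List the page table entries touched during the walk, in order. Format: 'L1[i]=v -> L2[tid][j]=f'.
vaddr = 83 = 0b001010011
Split: l1_idx=0, l2_idx=5, offset=3

Answer: L1[0]=0 -> L2[0][5]=23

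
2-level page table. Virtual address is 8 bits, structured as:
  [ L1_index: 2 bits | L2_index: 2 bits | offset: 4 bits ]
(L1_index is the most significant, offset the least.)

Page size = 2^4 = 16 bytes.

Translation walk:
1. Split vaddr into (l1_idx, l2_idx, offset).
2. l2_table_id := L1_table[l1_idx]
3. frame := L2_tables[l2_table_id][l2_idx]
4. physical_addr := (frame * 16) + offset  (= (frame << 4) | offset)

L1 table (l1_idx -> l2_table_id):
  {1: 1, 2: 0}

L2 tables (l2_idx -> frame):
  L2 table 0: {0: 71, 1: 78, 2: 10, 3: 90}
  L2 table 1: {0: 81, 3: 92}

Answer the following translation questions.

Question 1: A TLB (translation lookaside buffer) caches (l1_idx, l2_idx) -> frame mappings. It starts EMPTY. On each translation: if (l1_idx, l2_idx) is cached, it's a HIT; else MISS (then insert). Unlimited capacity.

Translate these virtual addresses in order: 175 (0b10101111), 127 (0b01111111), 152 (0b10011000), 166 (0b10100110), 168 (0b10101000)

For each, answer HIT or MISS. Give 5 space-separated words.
Answer: MISS MISS MISS HIT HIT

Derivation:
vaddr=175: (2,2) not in TLB -> MISS, insert
vaddr=127: (1,3) not in TLB -> MISS, insert
vaddr=152: (2,1) not in TLB -> MISS, insert
vaddr=166: (2,2) in TLB -> HIT
vaddr=168: (2,2) in TLB -> HIT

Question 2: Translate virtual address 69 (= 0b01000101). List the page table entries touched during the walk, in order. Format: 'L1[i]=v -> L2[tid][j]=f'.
Answer: L1[1]=1 -> L2[1][0]=81

Derivation:
vaddr = 69 = 0b01000101
Split: l1_idx=1, l2_idx=0, offset=5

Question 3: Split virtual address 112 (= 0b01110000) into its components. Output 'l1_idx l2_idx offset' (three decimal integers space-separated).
Answer: 1 3 0

Derivation:
vaddr = 112 = 0b01110000
  top 2 bits -> l1_idx = 1
  next 2 bits -> l2_idx = 3
  bottom 4 bits -> offset = 0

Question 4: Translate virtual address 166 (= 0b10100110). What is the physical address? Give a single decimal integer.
vaddr = 166 = 0b10100110
Split: l1_idx=2, l2_idx=2, offset=6
L1[2] = 0
L2[0][2] = 10
paddr = 10 * 16 + 6 = 166

Answer: 166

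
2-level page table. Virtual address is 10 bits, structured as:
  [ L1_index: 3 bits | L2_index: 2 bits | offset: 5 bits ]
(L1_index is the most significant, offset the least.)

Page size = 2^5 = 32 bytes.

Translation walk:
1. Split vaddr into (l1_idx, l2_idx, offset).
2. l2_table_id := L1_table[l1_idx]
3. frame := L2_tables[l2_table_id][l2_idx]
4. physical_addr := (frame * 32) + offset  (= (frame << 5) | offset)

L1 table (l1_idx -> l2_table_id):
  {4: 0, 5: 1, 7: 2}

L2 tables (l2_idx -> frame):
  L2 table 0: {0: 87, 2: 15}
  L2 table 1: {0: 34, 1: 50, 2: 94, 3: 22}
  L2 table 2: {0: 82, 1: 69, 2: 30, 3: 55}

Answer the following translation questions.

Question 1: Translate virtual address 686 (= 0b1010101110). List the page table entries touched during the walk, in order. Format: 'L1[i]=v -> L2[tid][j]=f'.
Answer: L1[5]=1 -> L2[1][1]=50

Derivation:
vaddr = 686 = 0b1010101110
Split: l1_idx=5, l2_idx=1, offset=14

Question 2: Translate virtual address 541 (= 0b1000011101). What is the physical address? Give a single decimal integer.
vaddr = 541 = 0b1000011101
Split: l1_idx=4, l2_idx=0, offset=29
L1[4] = 0
L2[0][0] = 87
paddr = 87 * 32 + 29 = 2813

Answer: 2813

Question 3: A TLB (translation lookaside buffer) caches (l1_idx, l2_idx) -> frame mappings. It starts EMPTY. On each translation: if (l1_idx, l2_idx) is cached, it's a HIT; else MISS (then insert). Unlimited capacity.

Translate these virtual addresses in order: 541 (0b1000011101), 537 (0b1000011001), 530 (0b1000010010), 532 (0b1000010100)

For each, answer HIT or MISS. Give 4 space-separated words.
Answer: MISS HIT HIT HIT

Derivation:
vaddr=541: (4,0) not in TLB -> MISS, insert
vaddr=537: (4,0) in TLB -> HIT
vaddr=530: (4,0) in TLB -> HIT
vaddr=532: (4,0) in TLB -> HIT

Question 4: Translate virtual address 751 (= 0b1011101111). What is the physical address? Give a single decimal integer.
Answer: 719

Derivation:
vaddr = 751 = 0b1011101111
Split: l1_idx=5, l2_idx=3, offset=15
L1[5] = 1
L2[1][3] = 22
paddr = 22 * 32 + 15 = 719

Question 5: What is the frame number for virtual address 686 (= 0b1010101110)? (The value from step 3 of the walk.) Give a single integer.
vaddr = 686: l1_idx=5, l2_idx=1
L1[5] = 1; L2[1][1] = 50

Answer: 50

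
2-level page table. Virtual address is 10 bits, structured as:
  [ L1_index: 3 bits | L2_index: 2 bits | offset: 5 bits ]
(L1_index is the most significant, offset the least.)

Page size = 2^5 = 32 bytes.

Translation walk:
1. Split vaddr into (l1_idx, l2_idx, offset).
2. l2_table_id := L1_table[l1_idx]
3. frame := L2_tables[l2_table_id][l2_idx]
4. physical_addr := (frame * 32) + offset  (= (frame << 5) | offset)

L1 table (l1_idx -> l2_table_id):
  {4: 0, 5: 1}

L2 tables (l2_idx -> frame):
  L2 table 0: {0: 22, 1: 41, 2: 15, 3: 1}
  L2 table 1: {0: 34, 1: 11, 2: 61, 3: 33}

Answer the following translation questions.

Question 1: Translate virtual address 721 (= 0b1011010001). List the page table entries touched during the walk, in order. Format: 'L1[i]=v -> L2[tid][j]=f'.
vaddr = 721 = 0b1011010001
Split: l1_idx=5, l2_idx=2, offset=17

Answer: L1[5]=1 -> L2[1][2]=61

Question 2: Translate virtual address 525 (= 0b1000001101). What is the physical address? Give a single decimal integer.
Answer: 717

Derivation:
vaddr = 525 = 0b1000001101
Split: l1_idx=4, l2_idx=0, offset=13
L1[4] = 0
L2[0][0] = 22
paddr = 22 * 32 + 13 = 717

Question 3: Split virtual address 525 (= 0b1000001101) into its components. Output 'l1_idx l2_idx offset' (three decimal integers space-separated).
Answer: 4 0 13

Derivation:
vaddr = 525 = 0b1000001101
  top 3 bits -> l1_idx = 4
  next 2 bits -> l2_idx = 0
  bottom 5 bits -> offset = 13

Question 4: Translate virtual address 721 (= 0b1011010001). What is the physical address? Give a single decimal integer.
vaddr = 721 = 0b1011010001
Split: l1_idx=5, l2_idx=2, offset=17
L1[5] = 1
L2[1][2] = 61
paddr = 61 * 32 + 17 = 1969

Answer: 1969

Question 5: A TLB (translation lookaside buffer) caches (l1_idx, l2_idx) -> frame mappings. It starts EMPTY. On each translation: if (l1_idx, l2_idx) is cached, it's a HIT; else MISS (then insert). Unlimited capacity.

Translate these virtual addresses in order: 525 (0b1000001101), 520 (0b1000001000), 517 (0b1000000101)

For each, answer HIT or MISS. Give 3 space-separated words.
vaddr=525: (4,0) not in TLB -> MISS, insert
vaddr=520: (4,0) in TLB -> HIT
vaddr=517: (4,0) in TLB -> HIT

Answer: MISS HIT HIT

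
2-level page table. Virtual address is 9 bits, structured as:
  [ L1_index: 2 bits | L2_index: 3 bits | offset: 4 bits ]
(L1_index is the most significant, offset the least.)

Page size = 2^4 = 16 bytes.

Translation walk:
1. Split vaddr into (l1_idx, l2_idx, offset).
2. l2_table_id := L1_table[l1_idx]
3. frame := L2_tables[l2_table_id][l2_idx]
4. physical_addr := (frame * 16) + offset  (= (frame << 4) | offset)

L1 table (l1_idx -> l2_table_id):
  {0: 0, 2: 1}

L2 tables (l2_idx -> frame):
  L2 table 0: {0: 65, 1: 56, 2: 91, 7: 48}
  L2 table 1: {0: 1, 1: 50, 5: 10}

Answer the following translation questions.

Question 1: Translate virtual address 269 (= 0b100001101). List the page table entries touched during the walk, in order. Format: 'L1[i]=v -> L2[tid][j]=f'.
vaddr = 269 = 0b100001101
Split: l1_idx=2, l2_idx=0, offset=13

Answer: L1[2]=1 -> L2[1][0]=1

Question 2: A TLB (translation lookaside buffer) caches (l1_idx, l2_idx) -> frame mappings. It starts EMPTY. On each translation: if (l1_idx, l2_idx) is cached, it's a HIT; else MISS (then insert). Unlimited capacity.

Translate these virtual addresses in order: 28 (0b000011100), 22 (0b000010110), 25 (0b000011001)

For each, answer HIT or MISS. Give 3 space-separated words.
Answer: MISS HIT HIT

Derivation:
vaddr=28: (0,1) not in TLB -> MISS, insert
vaddr=22: (0,1) in TLB -> HIT
vaddr=25: (0,1) in TLB -> HIT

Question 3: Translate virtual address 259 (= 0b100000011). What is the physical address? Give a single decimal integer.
vaddr = 259 = 0b100000011
Split: l1_idx=2, l2_idx=0, offset=3
L1[2] = 1
L2[1][0] = 1
paddr = 1 * 16 + 3 = 19

Answer: 19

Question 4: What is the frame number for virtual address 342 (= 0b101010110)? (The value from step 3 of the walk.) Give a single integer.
vaddr = 342: l1_idx=2, l2_idx=5
L1[2] = 1; L2[1][5] = 10

Answer: 10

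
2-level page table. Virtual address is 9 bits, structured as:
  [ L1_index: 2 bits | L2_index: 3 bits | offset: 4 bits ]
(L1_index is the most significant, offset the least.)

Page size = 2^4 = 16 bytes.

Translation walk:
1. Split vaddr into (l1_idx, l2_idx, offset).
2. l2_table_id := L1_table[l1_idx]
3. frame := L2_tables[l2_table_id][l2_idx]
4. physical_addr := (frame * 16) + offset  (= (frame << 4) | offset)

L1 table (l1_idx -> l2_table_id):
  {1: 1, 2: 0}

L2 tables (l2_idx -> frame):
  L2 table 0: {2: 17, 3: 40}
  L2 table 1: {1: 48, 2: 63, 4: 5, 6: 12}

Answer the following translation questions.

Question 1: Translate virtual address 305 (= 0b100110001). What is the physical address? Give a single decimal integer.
Answer: 641

Derivation:
vaddr = 305 = 0b100110001
Split: l1_idx=2, l2_idx=3, offset=1
L1[2] = 0
L2[0][3] = 40
paddr = 40 * 16 + 1 = 641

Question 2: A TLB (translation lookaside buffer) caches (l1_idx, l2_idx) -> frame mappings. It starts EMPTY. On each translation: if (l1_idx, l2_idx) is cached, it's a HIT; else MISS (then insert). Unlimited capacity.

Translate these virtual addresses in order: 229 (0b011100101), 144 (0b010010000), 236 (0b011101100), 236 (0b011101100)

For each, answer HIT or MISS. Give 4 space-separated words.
Answer: MISS MISS HIT HIT

Derivation:
vaddr=229: (1,6) not in TLB -> MISS, insert
vaddr=144: (1,1) not in TLB -> MISS, insert
vaddr=236: (1,6) in TLB -> HIT
vaddr=236: (1,6) in TLB -> HIT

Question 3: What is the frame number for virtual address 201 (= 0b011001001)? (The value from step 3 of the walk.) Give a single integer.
vaddr = 201: l1_idx=1, l2_idx=4
L1[1] = 1; L2[1][4] = 5

Answer: 5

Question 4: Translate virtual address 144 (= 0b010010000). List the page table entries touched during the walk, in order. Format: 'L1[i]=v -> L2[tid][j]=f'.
Answer: L1[1]=1 -> L2[1][1]=48

Derivation:
vaddr = 144 = 0b010010000
Split: l1_idx=1, l2_idx=1, offset=0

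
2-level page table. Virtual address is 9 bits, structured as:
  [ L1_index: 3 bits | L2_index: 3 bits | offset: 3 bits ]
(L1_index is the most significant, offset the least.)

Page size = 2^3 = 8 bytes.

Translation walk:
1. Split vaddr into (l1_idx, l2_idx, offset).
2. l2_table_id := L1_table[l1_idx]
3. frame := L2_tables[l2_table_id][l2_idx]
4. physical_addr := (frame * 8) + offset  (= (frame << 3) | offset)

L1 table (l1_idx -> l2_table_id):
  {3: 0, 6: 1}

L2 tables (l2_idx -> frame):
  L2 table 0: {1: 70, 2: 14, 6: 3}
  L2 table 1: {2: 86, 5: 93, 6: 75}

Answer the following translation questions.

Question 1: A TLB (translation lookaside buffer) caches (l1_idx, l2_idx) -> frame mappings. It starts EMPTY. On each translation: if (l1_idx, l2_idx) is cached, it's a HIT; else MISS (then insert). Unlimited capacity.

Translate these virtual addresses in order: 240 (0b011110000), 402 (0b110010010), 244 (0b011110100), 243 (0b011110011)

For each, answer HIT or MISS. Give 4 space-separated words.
Answer: MISS MISS HIT HIT

Derivation:
vaddr=240: (3,6) not in TLB -> MISS, insert
vaddr=402: (6,2) not in TLB -> MISS, insert
vaddr=244: (3,6) in TLB -> HIT
vaddr=243: (3,6) in TLB -> HIT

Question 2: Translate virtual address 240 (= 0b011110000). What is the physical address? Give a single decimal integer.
Answer: 24

Derivation:
vaddr = 240 = 0b011110000
Split: l1_idx=3, l2_idx=6, offset=0
L1[3] = 0
L2[0][6] = 3
paddr = 3 * 8 + 0 = 24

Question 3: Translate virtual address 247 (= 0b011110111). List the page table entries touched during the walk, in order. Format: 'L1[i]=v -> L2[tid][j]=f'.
vaddr = 247 = 0b011110111
Split: l1_idx=3, l2_idx=6, offset=7

Answer: L1[3]=0 -> L2[0][6]=3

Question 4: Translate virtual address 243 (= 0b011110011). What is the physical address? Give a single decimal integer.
Answer: 27

Derivation:
vaddr = 243 = 0b011110011
Split: l1_idx=3, l2_idx=6, offset=3
L1[3] = 0
L2[0][6] = 3
paddr = 3 * 8 + 3 = 27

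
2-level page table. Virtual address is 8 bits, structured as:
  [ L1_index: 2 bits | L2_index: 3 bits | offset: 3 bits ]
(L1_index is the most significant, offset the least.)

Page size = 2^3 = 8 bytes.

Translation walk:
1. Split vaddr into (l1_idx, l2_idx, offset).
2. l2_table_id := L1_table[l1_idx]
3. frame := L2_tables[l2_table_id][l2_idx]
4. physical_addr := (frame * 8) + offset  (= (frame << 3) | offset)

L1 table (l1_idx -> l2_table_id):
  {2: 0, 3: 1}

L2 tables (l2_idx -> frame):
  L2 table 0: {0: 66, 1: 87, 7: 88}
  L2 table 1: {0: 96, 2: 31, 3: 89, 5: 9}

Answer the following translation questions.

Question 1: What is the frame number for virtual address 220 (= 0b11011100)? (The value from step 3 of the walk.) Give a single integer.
Answer: 89

Derivation:
vaddr = 220: l1_idx=3, l2_idx=3
L1[3] = 1; L2[1][3] = 89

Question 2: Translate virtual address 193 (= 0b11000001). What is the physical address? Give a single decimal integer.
vaddr = 193 = 0b11000001
Split: l1_idx=3, l2_idx=0, offset=1
L1[3] = 1
L2[1][0] = 96
paddr = 96 * 8 + 1 = 769

Answer: 769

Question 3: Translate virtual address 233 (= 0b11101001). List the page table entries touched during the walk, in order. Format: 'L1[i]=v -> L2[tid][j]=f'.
vaddr = 233 = 0b11101001
Split: l1_idx=3, l2_idx=5, offset=1

Answer: L1[3]=1 -> L2[1][5]=9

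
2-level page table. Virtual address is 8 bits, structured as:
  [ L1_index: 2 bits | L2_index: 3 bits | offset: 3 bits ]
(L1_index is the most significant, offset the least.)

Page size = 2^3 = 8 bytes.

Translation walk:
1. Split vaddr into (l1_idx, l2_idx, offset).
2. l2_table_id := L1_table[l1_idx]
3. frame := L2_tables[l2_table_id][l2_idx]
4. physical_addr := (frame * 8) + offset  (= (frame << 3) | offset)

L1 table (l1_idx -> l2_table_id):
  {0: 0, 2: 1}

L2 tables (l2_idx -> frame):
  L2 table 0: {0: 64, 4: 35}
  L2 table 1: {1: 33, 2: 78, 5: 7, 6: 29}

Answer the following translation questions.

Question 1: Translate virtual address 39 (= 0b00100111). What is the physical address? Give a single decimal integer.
vaddr = 39 = 0b00100111
Split: l1_idx=0, l2_idx=4, offset=7
L1[0] = 0
L2[0][4] = 35
paddr = 35 * 8 + 7 = 287

Answer: 287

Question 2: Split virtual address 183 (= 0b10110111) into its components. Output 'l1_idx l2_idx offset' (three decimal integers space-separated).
vaddr = 183 = 0b10110111
  top 2 bits -> l1_idx = 2
  next 3 bits -> l2_idx = 6
  bottom 3 bits -> offset = 7

Answer: 2 6 7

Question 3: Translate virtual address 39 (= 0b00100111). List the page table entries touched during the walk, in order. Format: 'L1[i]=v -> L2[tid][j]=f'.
Answer: L1[0]=0 -> L2[0][4]=35

Derivation:
vaddr = 39 = 0b00100111
Split: l1_idx=0, l2_idx=4, offset=7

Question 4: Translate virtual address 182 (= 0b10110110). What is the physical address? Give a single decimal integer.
Answer: 238

Derivation:
vaddr = 182 = 0b10110110
Split: l1_idx=2, l2_idx=6, offset=6
L1[2] = 1
L2[1][6] = 29
paddr = 29 * 8 + 6 = 238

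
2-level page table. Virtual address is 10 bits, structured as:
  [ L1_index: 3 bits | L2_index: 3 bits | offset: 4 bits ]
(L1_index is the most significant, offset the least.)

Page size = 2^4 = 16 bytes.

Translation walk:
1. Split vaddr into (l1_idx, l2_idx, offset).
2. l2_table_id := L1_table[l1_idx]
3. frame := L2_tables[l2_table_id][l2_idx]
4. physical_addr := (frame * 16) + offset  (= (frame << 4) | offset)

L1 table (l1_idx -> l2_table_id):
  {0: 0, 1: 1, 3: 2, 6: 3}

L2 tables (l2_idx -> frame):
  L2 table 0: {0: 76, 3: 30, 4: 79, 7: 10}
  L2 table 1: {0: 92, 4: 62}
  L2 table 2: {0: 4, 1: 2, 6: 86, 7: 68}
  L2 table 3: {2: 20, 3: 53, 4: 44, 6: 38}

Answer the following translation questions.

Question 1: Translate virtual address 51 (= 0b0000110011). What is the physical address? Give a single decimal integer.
vaddr = 51 = 0b0000110011
Split: l1_idx=0, l2_idx=3, offset=3
L1[0] = 0
L2[0][3] = 30
paddr = 30 * 16 + 3 = 483

Answer: 483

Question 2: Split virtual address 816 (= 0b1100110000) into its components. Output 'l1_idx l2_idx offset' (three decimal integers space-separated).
vaddr = 816 = 0b1100110000
  top 3 bits -> l1_idx = 6
  next 3 bits -> l2_idx = 3
  bottom 4 bits -> offset = 0

Answer: 6 3 0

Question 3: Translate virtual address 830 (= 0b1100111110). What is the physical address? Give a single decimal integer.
vaddr = 830 = 0b1100111110
Split: l1_idx=6, l2_idx=3, offset=14
L1[6] = 3
L2[3][3] = 53
paddr = 53 * 16 + 14 = 862

Answer: 862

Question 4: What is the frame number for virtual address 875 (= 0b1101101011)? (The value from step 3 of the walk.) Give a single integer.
vaddr = 875: l1_idx=6, l2_idx=6
L1[6] = 3; L2[3][6] = 38

Answer: 38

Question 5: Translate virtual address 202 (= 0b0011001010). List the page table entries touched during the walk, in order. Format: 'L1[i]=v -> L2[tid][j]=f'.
Answer: L1[1]=1 -> L2[1][4]=62

Derivation:
vaddr = 202 = 0b0011001010
Split: l1_idx=1, l2_idx=4, offset=10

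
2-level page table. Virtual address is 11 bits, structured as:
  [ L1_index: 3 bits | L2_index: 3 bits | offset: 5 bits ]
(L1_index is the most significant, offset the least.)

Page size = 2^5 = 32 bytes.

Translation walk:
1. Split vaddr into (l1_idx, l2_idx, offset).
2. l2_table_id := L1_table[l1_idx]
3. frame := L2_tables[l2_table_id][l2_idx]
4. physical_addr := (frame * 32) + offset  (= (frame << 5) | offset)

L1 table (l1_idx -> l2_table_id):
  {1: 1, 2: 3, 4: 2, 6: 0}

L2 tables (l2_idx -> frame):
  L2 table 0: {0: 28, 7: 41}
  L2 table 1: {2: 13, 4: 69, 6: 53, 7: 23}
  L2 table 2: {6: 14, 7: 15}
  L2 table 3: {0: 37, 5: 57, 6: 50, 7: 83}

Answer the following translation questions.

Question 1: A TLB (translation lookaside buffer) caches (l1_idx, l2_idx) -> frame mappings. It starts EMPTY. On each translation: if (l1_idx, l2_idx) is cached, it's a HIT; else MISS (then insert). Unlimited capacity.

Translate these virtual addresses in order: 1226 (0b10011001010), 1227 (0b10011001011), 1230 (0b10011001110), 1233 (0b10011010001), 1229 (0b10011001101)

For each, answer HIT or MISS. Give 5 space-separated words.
vaddr=1226: (4,6) not in TLB -> MISS, insert
vaddr=1227: (4,6) in TLB -> HIT
vaddr=1230: (4,6) in TLB -> HIT
vaddr=1233: (4,6) in TLB -> HIT
vaddr=1229: (4,6) in TLB -> HIT

Answer: MISS HIT HIT HIT HIT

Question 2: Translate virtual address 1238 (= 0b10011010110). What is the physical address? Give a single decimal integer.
Answer: 470

Derivation:
vaddr = 1238 = 0b10011010110
Split: l1_idx=4, l2_idx=6, offset=22
L1[4] = 2
L2[2][6] = 14
paddr = 14 * 32 + 22 = 470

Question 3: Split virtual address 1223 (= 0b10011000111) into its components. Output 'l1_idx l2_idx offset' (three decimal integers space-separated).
vaddr = 1223 = 0b10011000111
  top 3 bits -> l1_idx = 4
  next 3 bits -> l2_idx = 6
  bottom 5 bits -> offset = 7

Answer: 4 6 7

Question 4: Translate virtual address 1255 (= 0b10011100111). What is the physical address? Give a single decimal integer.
vaddr = 1255 = 0b10011100111
Split: l1_idx=4, l2_idx=7, offset=7
L1[4] = 2
L2[2][7] = 15
paddr = 15 * 32 + 7 = 487

Answer: 487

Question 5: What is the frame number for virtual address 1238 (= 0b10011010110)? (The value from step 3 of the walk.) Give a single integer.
Answer: 14

Derivation:
vaddr = 1238: l1_idx=4, l2_idx=6
L1[4] = 2; L2[2][6] = 14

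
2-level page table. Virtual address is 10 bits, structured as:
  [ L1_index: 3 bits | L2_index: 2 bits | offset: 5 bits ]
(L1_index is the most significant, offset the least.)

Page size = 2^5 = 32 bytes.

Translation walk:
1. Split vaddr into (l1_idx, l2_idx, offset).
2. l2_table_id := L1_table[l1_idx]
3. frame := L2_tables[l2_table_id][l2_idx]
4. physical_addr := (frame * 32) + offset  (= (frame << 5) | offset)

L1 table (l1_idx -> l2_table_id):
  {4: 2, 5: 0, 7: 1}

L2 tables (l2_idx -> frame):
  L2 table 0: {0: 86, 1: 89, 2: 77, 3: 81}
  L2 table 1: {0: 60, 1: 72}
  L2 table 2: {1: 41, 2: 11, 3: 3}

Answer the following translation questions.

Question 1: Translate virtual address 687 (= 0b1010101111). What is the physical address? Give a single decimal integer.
Answer: 2863

Derivation:
vaddr = 687 = 0b1010101111
Split: l1_idx=5, l2_idx=1, offset=15
L1[5] = 0
L2[0][1] = 89
paddr = 89 * 32 + 15 = 2863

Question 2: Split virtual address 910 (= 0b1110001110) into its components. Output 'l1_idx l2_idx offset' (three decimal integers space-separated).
Answer: 7 0 14

Derivation:
vaddr = 910 = 0b1110001110
  top 3 bits -> l1_idx = 7
  next 2 bits -> l2_idx = 0
  bottom 5 bits -> offset = 14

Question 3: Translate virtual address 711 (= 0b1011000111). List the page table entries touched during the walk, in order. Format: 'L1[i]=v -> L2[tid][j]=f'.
Answer: L1[5]=0 -> L2[0][2]=77

Derivation:
vaddr = 711 = 0b1011000111
Split: l1_idx=5, l2_idx=2, offset=7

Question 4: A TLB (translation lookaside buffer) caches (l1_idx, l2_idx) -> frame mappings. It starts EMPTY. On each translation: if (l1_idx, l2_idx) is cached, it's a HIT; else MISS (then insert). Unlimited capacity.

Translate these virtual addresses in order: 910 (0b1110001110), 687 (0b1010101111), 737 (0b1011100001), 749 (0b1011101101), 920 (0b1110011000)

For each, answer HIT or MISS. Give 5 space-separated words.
Answer: MISS MISS MISS HIT HIT

Derivation:
vaddr=910: (7,0) not in TLB -> MISS, insert
vaddr=687: (5,1) not in TLB -> MISS, insert
vaddr=737: (5,3) not in TLB -> MISS, insert
vaddr=749: (5,3) in TLB -> HIT
vaddr=920: (7,0) in TLB -> HIT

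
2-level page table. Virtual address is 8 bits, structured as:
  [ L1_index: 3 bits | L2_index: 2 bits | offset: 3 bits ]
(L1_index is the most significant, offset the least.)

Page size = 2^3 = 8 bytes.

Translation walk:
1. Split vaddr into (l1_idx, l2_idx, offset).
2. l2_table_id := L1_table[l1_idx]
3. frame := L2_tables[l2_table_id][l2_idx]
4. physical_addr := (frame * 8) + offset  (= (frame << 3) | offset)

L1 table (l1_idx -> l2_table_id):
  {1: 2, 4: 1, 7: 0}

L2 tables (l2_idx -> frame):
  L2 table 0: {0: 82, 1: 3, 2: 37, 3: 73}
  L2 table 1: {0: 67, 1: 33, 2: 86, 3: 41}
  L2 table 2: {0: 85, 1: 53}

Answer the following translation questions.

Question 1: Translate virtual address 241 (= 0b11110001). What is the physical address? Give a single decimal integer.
vaddr = 241 = 0b11110001
Split: l1_idx=7, l2_idx=2, offset=1
L1[7] = 0
L2[0][2] = 37
paddr = 37 * 8 + 1 = 297

Answer: 297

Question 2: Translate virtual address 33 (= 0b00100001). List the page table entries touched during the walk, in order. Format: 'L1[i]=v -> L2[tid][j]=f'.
Answer: L1[1]=2 -> L2[2][0]=85

Derivation:
vaddr = 33 = 0b00100001
Split: l1_idx=1, l2_idx=0, offset=1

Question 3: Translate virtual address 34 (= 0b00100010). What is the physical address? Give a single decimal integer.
vaddr = 34 = 0b00100010
Split: l1_idx=1, l2_idx=0, offset=2
L1[1] = 2
L2[2][0] = 85
paddr = 85 * 8 + 2 = 682

Answer: 682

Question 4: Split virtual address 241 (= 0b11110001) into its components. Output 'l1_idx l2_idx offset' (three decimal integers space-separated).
vaddr = 241 = 0b11110001
  top 3 bits -> l1_idx = 7
  next 2 bits -> l2_idx = 2
  bottom 3 bits -> offset = 1

Answer: 7 2 1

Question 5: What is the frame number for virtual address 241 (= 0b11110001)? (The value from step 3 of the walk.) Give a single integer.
Answer: 37

Derivation:
vaddr = 241: l1_idx=7, l2_idx=2
L1[7] = 0; L2[0][2] = 37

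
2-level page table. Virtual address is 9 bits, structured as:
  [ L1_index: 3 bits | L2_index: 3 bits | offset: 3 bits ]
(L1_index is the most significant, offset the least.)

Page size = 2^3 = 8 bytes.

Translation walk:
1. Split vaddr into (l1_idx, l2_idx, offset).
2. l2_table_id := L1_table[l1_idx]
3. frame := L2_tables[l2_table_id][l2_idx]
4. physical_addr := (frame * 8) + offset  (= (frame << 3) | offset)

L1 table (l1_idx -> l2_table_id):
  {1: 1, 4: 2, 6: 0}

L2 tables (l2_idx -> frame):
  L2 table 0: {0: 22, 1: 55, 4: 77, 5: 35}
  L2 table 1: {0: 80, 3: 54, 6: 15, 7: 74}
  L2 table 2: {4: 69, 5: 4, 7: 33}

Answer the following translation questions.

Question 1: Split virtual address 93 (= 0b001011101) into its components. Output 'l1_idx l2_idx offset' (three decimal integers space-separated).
Answer: 1 3 5

Derivation:
vaddr = 93 = 0b001011101
  top 3 bits -> l1_idx = 1
  next 3 bits -> l2_idx = 3
  bottom 3 bits -> offset = 5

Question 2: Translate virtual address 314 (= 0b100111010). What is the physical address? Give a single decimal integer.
Answer: 266

Derivation:
vaddr = 314 = 0b100111010
Split: l1_idx=4, l2_idx=7, offset=2
L1[4] = 2
L2[2][7] = 33
paddr = 33 * 8 + 2 = 266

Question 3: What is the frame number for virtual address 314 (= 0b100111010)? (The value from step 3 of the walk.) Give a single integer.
vaddr = 314: l1_idx=4, l2_idx=7
L1[4] = 2; L2[2][7] = 33

Answer: 33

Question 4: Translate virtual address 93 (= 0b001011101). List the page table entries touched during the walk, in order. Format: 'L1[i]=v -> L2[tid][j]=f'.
vaddr = 93 = 0b001011101
Split: l1_idx=1, l2_idx=3, offset=5

Answer: L1[1]=1 -> L2[1][3]=54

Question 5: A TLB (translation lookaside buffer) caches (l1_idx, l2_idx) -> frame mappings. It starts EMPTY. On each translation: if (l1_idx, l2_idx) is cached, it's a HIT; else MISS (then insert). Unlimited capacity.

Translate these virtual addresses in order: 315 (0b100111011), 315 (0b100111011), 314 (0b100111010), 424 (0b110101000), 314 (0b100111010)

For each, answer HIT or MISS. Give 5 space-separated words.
vaddr=315: (4,7) not in TLB -> MISS, insert
vaddr=315: (4,7) in TLB -> HIT
vaddr=314: (4,7) in TLB -> HIT
vaddr=424: (6,5) not in TLB -> MISS, insert
vaddr=314: (4,7) in TLB -> HIT

Answer: MISS HIT HIT MISS HIT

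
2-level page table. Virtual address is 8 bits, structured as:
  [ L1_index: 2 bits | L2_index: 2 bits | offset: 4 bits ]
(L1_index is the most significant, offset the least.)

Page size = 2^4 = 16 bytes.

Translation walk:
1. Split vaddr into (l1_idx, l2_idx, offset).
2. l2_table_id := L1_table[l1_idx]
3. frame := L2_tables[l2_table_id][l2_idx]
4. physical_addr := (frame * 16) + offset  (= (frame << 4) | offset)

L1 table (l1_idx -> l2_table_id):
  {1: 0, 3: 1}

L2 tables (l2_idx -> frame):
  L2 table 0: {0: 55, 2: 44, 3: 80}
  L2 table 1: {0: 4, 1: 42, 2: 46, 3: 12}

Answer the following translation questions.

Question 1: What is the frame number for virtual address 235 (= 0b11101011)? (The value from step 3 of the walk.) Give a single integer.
Answer: 46

Derivation:
vaddr = 235: l1_idx=3, l2_idx=2
L1[3] = 1; L2[1][2] = 46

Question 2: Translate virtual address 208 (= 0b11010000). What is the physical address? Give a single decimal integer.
vaddr = 208 = 0b11010000
Split: l1_idx=3, l2_idx=1, offset=0
L1[3] = 1
L2[1][1] = 42
paddr = 42 * 16 + 0 = 672

Answer: 672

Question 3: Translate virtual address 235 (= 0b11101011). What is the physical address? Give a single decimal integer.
Answer: 747

Derivation:
vaddr = 235 = 0b11101011
Split: l1_idx=3, l2_idx=2, offset=11
L1[3] = 1
L2[1][2] = 46
paddr = 46 * 16 + 11 = 747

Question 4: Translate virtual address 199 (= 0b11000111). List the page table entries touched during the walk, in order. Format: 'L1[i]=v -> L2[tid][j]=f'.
vaddr = 199 = 0b11000111
Split: l1_idx=3, l2_idx=0, offset=7

Answer: L1[3]=1 -> L2[1][0]=4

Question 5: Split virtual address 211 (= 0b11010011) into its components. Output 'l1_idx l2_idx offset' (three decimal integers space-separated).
Answer: 3 1 3

Derivation:
vaddr = 211 = 0b11010011
  top 2 bits -> l1_idx = 3
  next 2 bits -> l2_idx = 1
  bottom 4 bits -> offset = 3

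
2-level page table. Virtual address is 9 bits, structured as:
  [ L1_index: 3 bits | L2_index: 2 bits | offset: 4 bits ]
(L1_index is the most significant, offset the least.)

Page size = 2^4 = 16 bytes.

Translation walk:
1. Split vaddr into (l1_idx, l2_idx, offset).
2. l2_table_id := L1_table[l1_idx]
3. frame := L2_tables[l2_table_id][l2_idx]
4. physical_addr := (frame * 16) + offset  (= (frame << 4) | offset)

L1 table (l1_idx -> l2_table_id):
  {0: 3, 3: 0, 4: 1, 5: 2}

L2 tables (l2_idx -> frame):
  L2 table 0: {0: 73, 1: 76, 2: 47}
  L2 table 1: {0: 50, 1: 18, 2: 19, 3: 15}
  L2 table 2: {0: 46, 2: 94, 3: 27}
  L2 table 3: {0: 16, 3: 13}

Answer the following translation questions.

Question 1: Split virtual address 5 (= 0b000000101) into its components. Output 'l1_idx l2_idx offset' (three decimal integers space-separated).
vaddr = 5 = 0b000000101
  top 3 bits -> l1_idx = 0
  next 2 bits -> l2_idx = 0
  bottom 4 bits -> offset = 5

Answer: 0 0 5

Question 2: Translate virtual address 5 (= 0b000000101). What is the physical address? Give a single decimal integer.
vaddr = 5 = 0b000000101
Split: l1_idx=0, l2_idx=0, offset=5
L1[0] = 3
L2[3][0] = 16
paddr = 16 * 16 + 5 = 261

Answer: 261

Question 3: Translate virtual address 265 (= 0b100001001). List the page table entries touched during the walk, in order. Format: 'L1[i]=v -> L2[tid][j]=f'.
vaddr = 265 = 0b100001001
Split: l1_idx=4, l2_idx=0, offset=9

Answer: L1[4]=1 -> L2[1][0]=50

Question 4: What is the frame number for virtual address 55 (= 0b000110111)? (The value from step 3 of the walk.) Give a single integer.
Answer: 13

Derivation:
vaddr = 55: l1_idx=0, l2_idx=3
L1[0] = 3; L2[3][3] = 13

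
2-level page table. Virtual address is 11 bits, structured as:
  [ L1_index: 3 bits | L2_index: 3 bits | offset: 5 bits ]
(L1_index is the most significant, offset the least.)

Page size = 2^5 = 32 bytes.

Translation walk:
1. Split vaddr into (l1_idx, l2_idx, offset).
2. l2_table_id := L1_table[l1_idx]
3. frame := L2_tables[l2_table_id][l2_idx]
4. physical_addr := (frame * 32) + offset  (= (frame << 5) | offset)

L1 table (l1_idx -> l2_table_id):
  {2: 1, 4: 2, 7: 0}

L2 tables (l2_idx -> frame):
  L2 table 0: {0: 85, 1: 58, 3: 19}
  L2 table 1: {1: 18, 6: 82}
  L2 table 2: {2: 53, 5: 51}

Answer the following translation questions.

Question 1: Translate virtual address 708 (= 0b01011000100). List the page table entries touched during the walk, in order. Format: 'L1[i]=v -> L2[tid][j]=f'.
vaddr = 708 = 0b01011000100
Split: l1_idx=2, l2_idx=6, offset=4

Answer: L1[2]=1 -> L2[1][6]=82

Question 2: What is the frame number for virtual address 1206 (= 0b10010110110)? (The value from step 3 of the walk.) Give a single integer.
vaddr = 1206: l1_idx=4, l2_idx=5
L1[4] = 2; L2[2][5] = 51

Answer: 51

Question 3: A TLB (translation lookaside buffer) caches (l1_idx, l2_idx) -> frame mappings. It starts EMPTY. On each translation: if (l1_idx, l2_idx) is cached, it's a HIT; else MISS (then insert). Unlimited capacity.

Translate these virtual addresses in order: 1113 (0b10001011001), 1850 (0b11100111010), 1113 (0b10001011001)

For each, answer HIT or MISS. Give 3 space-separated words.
Answer: MISS MISS HIT

Derivation:
vaddr=1113: (4,2) not in TLB -> MISS, insert
vaddr=1850: (7,1) not in TLB -> MISS, insert
vaddr=1113: (4,2) in TLB -> HIT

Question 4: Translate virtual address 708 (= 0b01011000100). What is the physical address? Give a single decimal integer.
vaddr = 708 = 0b01011000100
Split: l1_idx=2, l2_idx=6, offset=4
L1[2] = 1
L2[1][6] = 82
paddr = 82 * 32 + 4 = 2628

Answer: 2628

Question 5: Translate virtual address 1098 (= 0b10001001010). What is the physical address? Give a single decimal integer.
vaddr = 1098 = 0b10001001010
Split: l1_idx=4, l2_idx=2, offset=10
L1[4] = 2
L2[2][2] = 53
paddr = 53 * 32 + 10 = 1706

Answer: 1706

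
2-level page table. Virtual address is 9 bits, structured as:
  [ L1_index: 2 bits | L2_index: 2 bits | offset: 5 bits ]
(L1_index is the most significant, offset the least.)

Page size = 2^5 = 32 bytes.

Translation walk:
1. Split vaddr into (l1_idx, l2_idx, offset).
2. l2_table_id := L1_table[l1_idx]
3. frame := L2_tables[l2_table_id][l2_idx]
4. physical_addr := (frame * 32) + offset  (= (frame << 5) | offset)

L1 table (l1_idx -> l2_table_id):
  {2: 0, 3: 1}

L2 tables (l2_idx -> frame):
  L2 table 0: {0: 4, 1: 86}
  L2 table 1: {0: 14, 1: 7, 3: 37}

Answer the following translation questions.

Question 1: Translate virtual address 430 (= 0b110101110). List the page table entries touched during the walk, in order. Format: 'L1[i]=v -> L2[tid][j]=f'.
vaddr = 430 = 0b110101110
Split: l1_idx=3, l2_idx=1, offset=14

Answer: L1[3]=1 -> L2[1][1]=7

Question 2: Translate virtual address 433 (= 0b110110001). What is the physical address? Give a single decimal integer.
Answer: 241

Derivation:
vaddr = 433 = 0b110110001
Split: l1_idx=3, l2_idx=1, offset=17
L1[3] = 1
L2[1][1] = 7
paddr = 7 * 32 + 17 = 241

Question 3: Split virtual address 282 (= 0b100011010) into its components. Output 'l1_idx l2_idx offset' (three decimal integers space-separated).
vaddr = 282 = 0b100011010
  top 2 bits -> l1_idx = 2
  next 2 bits -> l2_idx = 0
  bottom 5 bits -> offset = 26

Answer: 2 0 26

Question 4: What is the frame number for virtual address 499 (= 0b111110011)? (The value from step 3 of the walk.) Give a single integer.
Answer: 37

Derivation:
vaddr = 499: l1_idx=3, l2_idx=3
L1[3] = 1; L2[1][3] = 37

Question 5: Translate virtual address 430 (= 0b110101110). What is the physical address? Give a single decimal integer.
Answer: 238

Derivation:
vaddr = 430 = 0b110101110
Split: l1_idx=3, l2_idx=1, offset=14
L1[3] = 1
L2[1][1] = 7
paddr = 7 * 32 + 14 = 238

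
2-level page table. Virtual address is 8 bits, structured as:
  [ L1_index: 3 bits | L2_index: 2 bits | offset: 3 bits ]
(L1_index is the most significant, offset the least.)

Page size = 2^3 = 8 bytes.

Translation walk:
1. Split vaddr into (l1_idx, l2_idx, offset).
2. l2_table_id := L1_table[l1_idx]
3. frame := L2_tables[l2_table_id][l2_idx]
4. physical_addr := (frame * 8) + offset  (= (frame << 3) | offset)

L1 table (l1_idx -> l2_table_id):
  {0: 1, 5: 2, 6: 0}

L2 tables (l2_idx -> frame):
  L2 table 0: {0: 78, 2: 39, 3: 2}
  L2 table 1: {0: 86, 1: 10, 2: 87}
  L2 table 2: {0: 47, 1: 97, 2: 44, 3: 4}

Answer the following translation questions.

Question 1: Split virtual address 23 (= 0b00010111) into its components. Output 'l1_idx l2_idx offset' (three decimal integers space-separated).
vaddr = 23 = 0b00010111
  top 3 bits -> l1_idx = 0
  next 2 bits -> l2_idx = 2
  bottom 3 bits -> offset = 7

Answer: 0 2 7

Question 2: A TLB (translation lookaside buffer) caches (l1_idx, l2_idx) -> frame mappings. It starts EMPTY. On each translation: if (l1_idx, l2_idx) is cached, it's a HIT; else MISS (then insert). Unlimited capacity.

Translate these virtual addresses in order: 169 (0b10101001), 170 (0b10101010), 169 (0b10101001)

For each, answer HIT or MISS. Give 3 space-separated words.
vaddr=169: (5,1) not in TLB -> MISS, insert
vaddr=170: (5,1) in TLB -> HIT
vaddr=169: (5,1) in TLB -> HIT

Answer: MISS HIT HIT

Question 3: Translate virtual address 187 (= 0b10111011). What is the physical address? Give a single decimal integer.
vaddr = 187 = 0b10111011
Split: l1_idx=5, l2_idx=3, offset=3
L1[5] = 2
L2[2][3] = 4
paddr = 4 * 8 + 3 = 35

Answer: 35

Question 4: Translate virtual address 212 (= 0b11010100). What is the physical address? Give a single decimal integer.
vaddr = 212 = 0b11010100
Split: l1_idx=6, l2_idx=2, offset=4
L1[6] = 0
L2[0][2] = 39
paddr = 39 * 8 + 4 = 316

Answer: 316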